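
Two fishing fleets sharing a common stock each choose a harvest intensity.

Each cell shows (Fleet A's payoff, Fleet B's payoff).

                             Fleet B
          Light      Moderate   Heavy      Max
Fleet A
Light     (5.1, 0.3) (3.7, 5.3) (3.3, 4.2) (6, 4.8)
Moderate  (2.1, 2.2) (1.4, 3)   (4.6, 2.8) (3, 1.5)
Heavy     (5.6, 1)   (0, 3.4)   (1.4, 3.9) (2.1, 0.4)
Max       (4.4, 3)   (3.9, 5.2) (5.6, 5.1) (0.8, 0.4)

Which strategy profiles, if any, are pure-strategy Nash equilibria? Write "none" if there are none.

The unique pure-strategy Nash equilibrium is (Max, Moderate).

Fleet A against Light: payoffs 5.1, 2.1, 5.6, 4.4 → best response Heavy.
Fleet A against Moderate: payoffs 3.7, 1.4, 0, 3.9 → best response Max.
Fleet A against Heavy: payoffs 3.3, 4.6, 1.4, 5.6 → best response Max.
Fleet A against Max: payoffs 6, 3, 2.1, 0.8 → best response Light.
Fleet B against Light: payoffs 0.3, 5.3, 4.2, 4.8 → best response Moderate.
Fleet B against Moderate: payoffs 2.2, 3, 2.8, 1.5 → best response Moderate.
Fleet B against Heavy: payoffs 1, 3.4, 3.9, 0.4 → best response Heavy.
Fleet B against Max: payoffs 3, 5.2, 5.1, 0.4 → best response Moderate.
Mutual best responses: (Max, Moderate).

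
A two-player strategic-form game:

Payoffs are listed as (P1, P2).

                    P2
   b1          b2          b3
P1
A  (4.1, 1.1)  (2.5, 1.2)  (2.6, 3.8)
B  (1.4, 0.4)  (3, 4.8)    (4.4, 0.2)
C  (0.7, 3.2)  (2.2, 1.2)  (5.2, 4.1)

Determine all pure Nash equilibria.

P1 against b1: payoffs 4.1, 1.4, 0.7 → best response A.
P1 against b2: payoffs 2.5, 3, 2.2 → best response B.
P1 against b3: payoffs 2.6, 4.4, 5.2 → best response C.
P2 against A: payoffs 1.1, 1.2, 3.8 → best response b3.
P2 against B: payoffs 0.4, 4.8, 0.2 → best response b2.
P2 against C: payoffs 3.2, 1.2, 4.1 → best response b3.
Mutual best responses: (B, b2); (C, b3).

The pure Nash equilibria are (B, b2) and (C, b3).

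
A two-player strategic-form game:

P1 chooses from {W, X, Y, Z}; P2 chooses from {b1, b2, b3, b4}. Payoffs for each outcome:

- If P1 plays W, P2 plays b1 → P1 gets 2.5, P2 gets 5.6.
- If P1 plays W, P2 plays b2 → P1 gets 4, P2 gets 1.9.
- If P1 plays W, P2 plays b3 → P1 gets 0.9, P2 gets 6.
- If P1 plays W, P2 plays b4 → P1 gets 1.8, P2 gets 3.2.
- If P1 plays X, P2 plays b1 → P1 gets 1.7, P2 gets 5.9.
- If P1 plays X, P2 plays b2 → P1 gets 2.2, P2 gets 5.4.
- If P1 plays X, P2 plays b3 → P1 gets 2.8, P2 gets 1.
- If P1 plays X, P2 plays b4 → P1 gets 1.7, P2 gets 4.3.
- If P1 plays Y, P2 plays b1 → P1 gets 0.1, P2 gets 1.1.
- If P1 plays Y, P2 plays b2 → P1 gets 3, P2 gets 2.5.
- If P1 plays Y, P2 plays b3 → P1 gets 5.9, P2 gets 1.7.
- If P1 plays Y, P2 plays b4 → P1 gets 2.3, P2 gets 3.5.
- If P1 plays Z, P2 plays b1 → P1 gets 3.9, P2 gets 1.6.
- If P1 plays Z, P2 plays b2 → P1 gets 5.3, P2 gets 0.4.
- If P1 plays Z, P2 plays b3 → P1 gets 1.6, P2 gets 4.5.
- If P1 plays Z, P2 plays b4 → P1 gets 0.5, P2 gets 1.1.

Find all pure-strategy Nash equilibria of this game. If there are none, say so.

Pure NE: (Y, b4)

(W, b1): P1 can switch to Z (2.5 → 3.9). Not NE.
(W, b2): P1 can switch to Z (4 → 5.3). Not NE.
(W, b3): P1 can switch to X (0.9 → 2.8). Not NE.
(W, b4): P1 can switch to Y (1.8 → 2.3). Not NE.
(X, b1): P1 can switch to W (1.7 → 2.5). Not NE.
(X, b2): P1 can switch to W (2.2 → 4). Not NE.
(X, b3): P1 can switch to Y (2.8 → 5.9). Not NE.
(X, b4): P1 can switch to W (1.7 → 1.8). Not NE.
(Y, b1): P1 can switch to W (0.1 → 2.5). Not NE.
(Y, b2): P1 can switch to W (3 → 4). Not NE.
(Y, b4): P1 gets 2.3, best alternative 1.8; P2 gets 3.5, best alternative 2.5. No profitable deviation — NE.
(The remaining 5 profiles each have a profitable deviation by the same check.)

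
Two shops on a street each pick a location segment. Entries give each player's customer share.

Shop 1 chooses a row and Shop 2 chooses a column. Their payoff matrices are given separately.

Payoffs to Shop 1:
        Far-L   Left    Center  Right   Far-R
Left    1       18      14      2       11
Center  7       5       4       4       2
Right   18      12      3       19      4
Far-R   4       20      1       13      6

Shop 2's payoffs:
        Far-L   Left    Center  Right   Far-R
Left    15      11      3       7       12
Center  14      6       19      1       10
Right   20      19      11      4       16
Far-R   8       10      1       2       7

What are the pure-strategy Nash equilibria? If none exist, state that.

Pure-strategy Nash equilibria: (Right, Far-L), (Far-R, Left)

Mark each player's best response to every combination of opponents' strategies; a profile where every player is best-responding is a pure Nash equilibrium.
Shop 1 against Far-L: payoffs 1, 7, 18, 4 → best response Right.
Shop 1 against Left: payoffs 18, 5, 12, 20 → best response Far-R.
Shop 1 against Center: payoffs 14, 4, 3, 1 → best response Left.
Shop 1 against Right: payoffs 2, 4, 19, 13 → best response Right.
Shop 1 against Far-R: payoffs 11, 2, 4, 6 → best response Left.
Shop 2 against Left: payoffs 15, 11, 3, 7, 12 → best response Far-L.
Shop 2 against Center: payoffs 14, 6, 19, 1, 10 → best response Center.
Shop 2 against Right: payoffs 20, 19, 11, 4, 16 → best response Far-L.
Shop 2 against Far-R: payoffs 8, 10, 1, 2, 7 → best response Left.
Mutual best responses: (Right, Far-L); (Far-R, Left).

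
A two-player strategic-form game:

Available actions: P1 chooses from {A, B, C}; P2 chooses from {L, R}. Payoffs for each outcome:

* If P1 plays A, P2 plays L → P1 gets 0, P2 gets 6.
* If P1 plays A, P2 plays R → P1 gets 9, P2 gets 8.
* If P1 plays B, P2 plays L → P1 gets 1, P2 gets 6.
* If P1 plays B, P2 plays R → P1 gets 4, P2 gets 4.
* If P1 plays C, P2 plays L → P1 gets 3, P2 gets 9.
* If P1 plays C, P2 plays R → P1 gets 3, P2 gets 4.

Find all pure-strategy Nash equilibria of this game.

For each player, find the best response to each opponent profile; mutual best responses are the pure NE.
P1 against L: payoffs 0, 1, 3 → best response C.
P1 against R: payoffs 9, 4, 3 → best response A.
P2 against A: payoffs 6, 8 → best response R.
P2 against B: payoffs 6, 4 → best response L.
P2 against C: payoffs 9, 4 → best response L.
Mutual best responses: (A, R); (C, L).

The pure Nash equilibria are (A, R), (C, L).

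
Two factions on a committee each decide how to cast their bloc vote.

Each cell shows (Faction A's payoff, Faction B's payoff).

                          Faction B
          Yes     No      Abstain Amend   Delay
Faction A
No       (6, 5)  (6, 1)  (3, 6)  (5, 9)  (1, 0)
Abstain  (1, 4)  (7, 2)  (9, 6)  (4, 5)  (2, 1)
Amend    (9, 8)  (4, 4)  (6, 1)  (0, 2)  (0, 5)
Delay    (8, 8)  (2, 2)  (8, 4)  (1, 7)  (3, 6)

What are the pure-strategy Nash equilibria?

Faction A against Yes: payoffs 6, 1, 9, 8 → best response Amend.
Faction A against No: payoffs 6, 7, 4, 2 → best response Abstain.
Faction A against Abstain: payoffs 3, 9, 6, 8 → best response Abstain.
Faction A against Amend: payoffs 5, 4, 0, 1 → best response No.
Faction A against Delay: payoffs 1, 2, 0, 3 → best response Delay.
Faction B against No: payoffs 5, 1, 6, 9, 0 → best response Amend.
Faction B against Abstain: payoffs 4, 2, 6, 5, 1 → best response Abstain.
Faction B against Amend: payoffs 8, 4, 1, 2, 5 → best response Yes.
Faction B against Delay: payoffs 8, 2, 4, 7, 6 → best response Yes.
Mutual best responses: (No, Amend); (Abstain, Abstain); (Amend, Yes).

The pure Nash equilibria are (No, Amend) and (Abstain, Abstain) and (Amend, Yes).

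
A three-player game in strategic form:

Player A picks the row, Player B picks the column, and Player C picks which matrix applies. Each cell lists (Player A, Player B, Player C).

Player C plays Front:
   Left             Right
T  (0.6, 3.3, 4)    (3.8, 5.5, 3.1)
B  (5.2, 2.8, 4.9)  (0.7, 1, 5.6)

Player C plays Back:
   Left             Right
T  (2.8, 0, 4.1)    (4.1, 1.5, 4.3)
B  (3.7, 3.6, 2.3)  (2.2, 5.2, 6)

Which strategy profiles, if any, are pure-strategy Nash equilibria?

(T, Left, Front): Player A can switch to B (0.6 → 5.2). Not NE.
(T, Left, Back): Player A can switch to B (2.8 → 3.7). Not NE.
(T, Right, Front): Player C can switch to Back (3.1 → 4.3). Not NE.
(T, Right, Back): Player A gets 4.1, best alternative 2.2; Player B gets 1.5, best alternative 0; Player C gets 4.3, best alternative 3.1. No profitable deviation — NE.
(B, Left, Front): Player A gets 5.2, best alternative 0.6; Player B gets 2.8, best alternative 1; Player C gets 4.9, best alternative 2.3. No profitable deviation — NE.
(B, Left, Back): Player B can switch to Right (3.6 → 5.2). Not NE.
(B, Right, Front): Player A can switch to T (0.7 → 3.8). Not NE.
(B, Right, Back): Player A can switch to T (2.2 → 4.1). Not NE.

Pure-strategy Nash equilibria: (T, Right, Back); (B, Left, Front)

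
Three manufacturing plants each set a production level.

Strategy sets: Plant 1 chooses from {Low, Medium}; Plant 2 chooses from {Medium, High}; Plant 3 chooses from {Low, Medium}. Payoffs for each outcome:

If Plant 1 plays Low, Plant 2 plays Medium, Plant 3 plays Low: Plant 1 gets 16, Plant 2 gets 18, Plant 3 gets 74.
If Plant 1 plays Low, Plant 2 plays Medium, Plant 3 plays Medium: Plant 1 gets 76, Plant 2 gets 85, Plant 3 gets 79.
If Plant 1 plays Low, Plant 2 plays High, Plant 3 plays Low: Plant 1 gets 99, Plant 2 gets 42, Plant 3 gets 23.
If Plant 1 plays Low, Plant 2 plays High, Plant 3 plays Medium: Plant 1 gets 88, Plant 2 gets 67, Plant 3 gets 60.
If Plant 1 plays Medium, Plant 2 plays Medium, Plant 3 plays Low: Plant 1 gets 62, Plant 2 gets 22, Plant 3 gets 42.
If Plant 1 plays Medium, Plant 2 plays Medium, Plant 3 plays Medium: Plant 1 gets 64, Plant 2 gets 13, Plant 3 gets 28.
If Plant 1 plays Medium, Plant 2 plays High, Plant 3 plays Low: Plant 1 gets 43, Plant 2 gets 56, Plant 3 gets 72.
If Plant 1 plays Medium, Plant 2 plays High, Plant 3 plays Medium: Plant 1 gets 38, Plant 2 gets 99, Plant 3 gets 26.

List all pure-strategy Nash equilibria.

(Low, Medium, Low): Plant 1 can switch to Medium (16 → 62). Not NE.
(Low, Medium, Medium): Plant 1 gets 76, best alternative 64; Plant 2 gets 85, best alternative 67; Plant 3 gets 79, best alternative 74. No profitable deviation — NE.
(Low, High, Low): Plant 3 can switch to Medium (23 → 60). Not NE.
(Low, High, Medium): Plant 2 can switch to Medium (67 → 85). Not NE.
(Medium, Medium, Low): Plant 2 can switch to High (22 → 56). Not NE.
(Medium, Medium, Medium): Plant 1 can switch to Low (64 → 76). Not NE.
(Medium, High, Low): Plant 1 can switch to Low (43 → 99). Not NE.
(The remaining 1 profile has a profitable deviation by the same check.)

The unique pure-strategy Nash equilibrium is (Low, Medium, Medium).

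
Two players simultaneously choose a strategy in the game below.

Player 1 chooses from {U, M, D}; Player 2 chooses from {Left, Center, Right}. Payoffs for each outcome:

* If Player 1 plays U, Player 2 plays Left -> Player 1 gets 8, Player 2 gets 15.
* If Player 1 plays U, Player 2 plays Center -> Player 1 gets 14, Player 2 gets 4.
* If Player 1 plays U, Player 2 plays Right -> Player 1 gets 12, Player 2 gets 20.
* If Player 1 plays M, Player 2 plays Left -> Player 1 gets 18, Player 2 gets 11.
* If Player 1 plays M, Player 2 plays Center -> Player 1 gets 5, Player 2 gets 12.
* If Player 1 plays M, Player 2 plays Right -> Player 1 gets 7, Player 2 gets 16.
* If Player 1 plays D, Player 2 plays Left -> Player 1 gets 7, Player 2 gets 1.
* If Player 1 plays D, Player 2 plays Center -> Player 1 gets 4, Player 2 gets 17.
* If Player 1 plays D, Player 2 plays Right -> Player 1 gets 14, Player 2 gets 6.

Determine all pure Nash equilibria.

none

For each strategy profile, look for a profitable unilateral deviation.
(U, Left): Player 1 can switch to M (8 → 18). Not NE.
(U, Center): Player 2 can switch to Left (4 → 15). Not NE.
(U, Right): Player 1 can switch to D (12 → 14). Not NE.
(M, Left): Player 2 can switch to Center (11 → 12). Not NE.
(M, Center): Player 1 can switch to U (5 → 14). Not NE.
(M, Right): Player 1 can switch to U (7 → 12). Not NE.
(The remaining 3 profiles each have a profitable deviation by the same check.)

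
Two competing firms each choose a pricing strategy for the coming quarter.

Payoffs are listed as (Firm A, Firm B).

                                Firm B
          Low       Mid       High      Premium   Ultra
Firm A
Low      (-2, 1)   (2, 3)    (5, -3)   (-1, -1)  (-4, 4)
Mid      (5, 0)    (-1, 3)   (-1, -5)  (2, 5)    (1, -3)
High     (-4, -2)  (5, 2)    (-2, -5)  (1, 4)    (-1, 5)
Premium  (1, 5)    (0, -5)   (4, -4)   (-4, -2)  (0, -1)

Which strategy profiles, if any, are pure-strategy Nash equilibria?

(Low, Low): Firm A can switch to Mid (-2 → 5). Not NE.
(Low, Mid): Firm A can switch to High (2 → 5). Not NE.
(Low, High): Firm B can switch to Low (-3 → 1). Not NE.
(Low, Premium): Firm A can switch to Mid (-1 → 2). Not NE.
(Low, Ultra): Firm A can switch to Mid (-4 → 1). Not NE.
(Mid, Low): Firm B can switch to Mid (0 → 3). Not NE.
(Mid, Mid): Firm A can switch to Low (-1 → 2). Not NE.
(Mid, High): Firm A can switch to Low (-1 → 5). Not NE.
(Mid, Premium): Firm A gets 2, best alternative 1; Firm B gets 5, best alternative 3. No profitable deviation — NE.
(Mid, Ultra): Firm B can switch to Low (-3 → 0). Not NE.
(High, Low): Firm A can switch to Low (-4 → -2). Not NE.
(The remaining 9 profiles each have a profitable deviation by the same check.)

Pure NE: (Mid, Premium)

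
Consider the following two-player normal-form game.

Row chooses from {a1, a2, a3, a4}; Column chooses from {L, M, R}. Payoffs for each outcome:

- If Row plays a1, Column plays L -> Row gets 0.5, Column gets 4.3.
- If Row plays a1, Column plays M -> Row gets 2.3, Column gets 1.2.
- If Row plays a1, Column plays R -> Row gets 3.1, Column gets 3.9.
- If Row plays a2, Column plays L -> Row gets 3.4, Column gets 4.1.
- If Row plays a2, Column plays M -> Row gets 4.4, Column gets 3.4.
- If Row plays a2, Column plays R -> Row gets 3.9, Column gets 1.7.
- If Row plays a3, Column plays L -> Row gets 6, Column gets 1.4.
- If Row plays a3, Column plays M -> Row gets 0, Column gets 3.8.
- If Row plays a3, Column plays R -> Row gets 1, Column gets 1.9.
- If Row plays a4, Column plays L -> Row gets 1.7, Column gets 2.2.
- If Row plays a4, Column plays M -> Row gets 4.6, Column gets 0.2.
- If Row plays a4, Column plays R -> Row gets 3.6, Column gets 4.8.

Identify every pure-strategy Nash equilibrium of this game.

There is no pure-strategy Nash equilibrium.

(a1, L): Row can switch to a2 (0.5 → 3.4). Not NE.
(a1, M): Row can switch to a2 (2.3 → 4.4). Not NE.
(a1, R): Row can switch to a2 (3.1 → 3.9). Not NE.
(a2, L): Row can switch to a3 (3.4 → 6). Not NE.
(a2, M): Row can switch to a4 (4.4 → 4.6). Not NE.
(a2, R): Column can switch to L (1.7 → 4.1). Not NE.
(The remaining 6 profiles each have a profitable deviation by the same check.)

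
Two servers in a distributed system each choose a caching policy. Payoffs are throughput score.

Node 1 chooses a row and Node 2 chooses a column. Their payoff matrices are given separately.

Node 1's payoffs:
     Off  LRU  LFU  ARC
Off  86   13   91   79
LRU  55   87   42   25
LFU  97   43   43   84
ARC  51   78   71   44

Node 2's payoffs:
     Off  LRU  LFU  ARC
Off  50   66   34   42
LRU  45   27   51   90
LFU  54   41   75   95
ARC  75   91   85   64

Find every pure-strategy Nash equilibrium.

Node 1 against Off: payoffs 86, 55, 97, 51 → best response LFU.
Node 1 against LRU: payoffs 13, 87, 43, 78 → best response LRU.
Node 1 against LFU: payoffs 91, 42, 43, 71 → best response Off.
Node 1 against ARC: payoffs 79, 25, 84, 44 → best response LFU.
Node 2 against Off: payoffs 50, 66, 34, 42 → best response LRU.
Node 2 against LRU: payoffs 45, 27, 51, 90 → best response ARC.
Node 2 against LFU: payoffs 54, 41, 75, 95 → best response ARC.
Node 2 against ARC: payoffs 75, 91, 85, 64 → best response LRU.
Mutual best responses: (LFU, ARC).

(LFU, ARC)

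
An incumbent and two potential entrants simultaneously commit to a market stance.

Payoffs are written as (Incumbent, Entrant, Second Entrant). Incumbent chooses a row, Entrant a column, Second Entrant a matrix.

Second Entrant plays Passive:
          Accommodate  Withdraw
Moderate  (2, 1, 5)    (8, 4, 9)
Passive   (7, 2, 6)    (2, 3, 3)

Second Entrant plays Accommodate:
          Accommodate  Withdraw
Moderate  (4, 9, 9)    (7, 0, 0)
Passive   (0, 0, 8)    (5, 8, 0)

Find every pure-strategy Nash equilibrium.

The pure Nash equilibria are (Moderate, Accommodate, Accommodate) and (Moderate, Withdraw, Passive).

(Moderate, Accommodate, Passive): Incumbent can switch to Passive (2 → 7). Not NE.
(Moderate, Accommodate, Accommodate): Incumbent gets 4, best alternative 0; Entrant gets 9, best alternative 0; Second Entrant gets 9, best alternative 5. No profitable deviation — NE.
(Moderate, Withdraw, Passive): Incumbent gets 8, best alternative 2; Entrant gets 4, best alternative 1; Second Entrant gets 9, best alternative 0. No profitable deviation — NE.
(Moderate, Withdraw, Accommodate): Entrant can switch to Accommodate (0 → 9). Not NE.
(Passive, Accommodate, Passive): Entrant can switch to Withdraw (2 → 3). Not NE.
(Passive, Accommodate, Accommodate): Incumbent can switch to Moderate (0 → 4). Not NE.
(Passive, Withdraw, Passive): Incumbent can switch to Moderate (2 → 8). Not NE.
(Passive, Withdraw, Accommodate): Incumbent can switch to Moderate (5 → 7). Not NE.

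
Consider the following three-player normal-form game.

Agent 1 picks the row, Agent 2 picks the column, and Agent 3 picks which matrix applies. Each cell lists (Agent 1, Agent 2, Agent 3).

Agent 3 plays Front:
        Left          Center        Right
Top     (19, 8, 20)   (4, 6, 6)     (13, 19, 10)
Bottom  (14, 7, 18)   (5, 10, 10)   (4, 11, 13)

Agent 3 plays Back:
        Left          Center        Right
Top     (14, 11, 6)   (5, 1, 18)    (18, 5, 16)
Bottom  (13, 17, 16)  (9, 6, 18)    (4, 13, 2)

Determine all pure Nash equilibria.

This game has no pure Nash equilibrium.

Agent 1 against (Left, Front): payoffs 19, 14 → best response Top.
Agent 1 against (Left, Back): payoffs 14, 13 → best response Top.
Agent 1 against (Center, Front): payoffs 4, 5 → best response Bottom.
Agent 1 against (Center, Back): payoffs 5, 9 → best response Bottom.
Agent 1 against (Right, Front): payoffs 13, 4 → best response Top.
Agent 1 against (Right, Back): payoffs 18, 4 → best response Top.
Agent 2 against (Top, Front): payoffs 8, 6, 19 → best response Right.
Agent 2 against (Top, Back): payoffs 11, 1, 5 → best response Left.
Agent 2 against (Bottom, Front): payoffs 7, 10, 11 → best response Right.
Agent 2 against (Bottom, Back): payoffs 17, 6, 13 → best response Left.
Agent 3 against (Top, Left): payoffs 20, 6 → best response Front.
Agent 3 against (Top, Center): payoffs 6, 18 → best response Back.
Agent 3 against (Top, Right): payoffs 10, 16 → best response Back.
Agent 3 against (Bottom, Left): payoffs 18, 16 → best response Front.
Agent 3 against (Bottom, Center): payoffs 10, 18 → best response Back.
Agent 3 against (Bottom, Right): payoffs 13, 2 → best response Front.
No profile is a mutual best response for all players.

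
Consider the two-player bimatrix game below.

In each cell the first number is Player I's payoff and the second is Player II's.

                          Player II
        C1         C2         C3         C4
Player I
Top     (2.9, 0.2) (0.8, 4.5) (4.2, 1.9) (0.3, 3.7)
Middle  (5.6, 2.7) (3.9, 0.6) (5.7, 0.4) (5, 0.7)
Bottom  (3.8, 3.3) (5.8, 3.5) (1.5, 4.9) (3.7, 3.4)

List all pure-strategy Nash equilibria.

(Top, C1): Player I can switch to Middle (2.9 → 5.6). Not NE.
(Top, C2): Player I can switch to Middle (0.8 → 3.9). Not NE.
(Top, C3): Player I can switch to Middle (4.2 → 5.7). Not NE.
(Top, C4): Player I can switch to Middle (0.3 → 5). Not NE.
(Middle, C1): Player I gets 5.6, best alternative 3.8; Player II gets 2.7, best alternative 0.7. No profitable deviation — NE.
(Middle, C2): Player I can switch to Bottom (3.9 → 5.8). Not NE.
(Middle, C3): Player II can switch to C1 (0.4 → 2.7). Not NE.
(Middle, C4): Player II can switch to C1 (0.7 → 2.7). Not NE.
(Bottom, C1): Player I can switch to Middle (3.8 → 5.6). Not NE.
(Bottom, C2): Player II can switch to C3 (3.5 → 4.9). Not NE.
(Bottom, C3): Player I can switch to Top (1.5 → 4.2). Not NE.
(Bottom, C4): Player I can switch to Middle (3.7 → 5). Not NE.

(Middle, C1)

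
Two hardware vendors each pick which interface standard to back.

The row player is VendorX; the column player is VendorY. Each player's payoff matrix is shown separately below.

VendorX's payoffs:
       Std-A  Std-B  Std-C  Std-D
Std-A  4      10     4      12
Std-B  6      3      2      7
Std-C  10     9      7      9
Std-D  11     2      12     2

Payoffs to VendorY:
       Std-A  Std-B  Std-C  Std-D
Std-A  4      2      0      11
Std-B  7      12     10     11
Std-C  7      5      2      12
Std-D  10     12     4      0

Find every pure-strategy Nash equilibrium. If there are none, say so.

VendorX against Std-A: payoffs 4, 6, 10, 11 → best response Std-D.
VendorX against Std-B: payoffs 10, 3, 9, 2 → best response Std-A.
VendorX against Std-C: payoffs 4, 2, 7, 12 → best response Std-D.
VendorX against Std-D: payoffs 12, 7, 9, 2 → best response Std-A.
VendorY against Std-A: payoffs 4, 2, 0, 11 → best response Std-D.
VendorY against Std-B: payoffs 7, 12, 10, 11 → best response Std-B.
VendorY against Std-C: payoffs 7, 5, 2, 12 → best response Std-D.
VendorY against Std-D: payoffs 10, 12, 4, 0 → best response Std-B.
Mutual best responses: (Std-A, Std-D).

(Std-A, Std-D)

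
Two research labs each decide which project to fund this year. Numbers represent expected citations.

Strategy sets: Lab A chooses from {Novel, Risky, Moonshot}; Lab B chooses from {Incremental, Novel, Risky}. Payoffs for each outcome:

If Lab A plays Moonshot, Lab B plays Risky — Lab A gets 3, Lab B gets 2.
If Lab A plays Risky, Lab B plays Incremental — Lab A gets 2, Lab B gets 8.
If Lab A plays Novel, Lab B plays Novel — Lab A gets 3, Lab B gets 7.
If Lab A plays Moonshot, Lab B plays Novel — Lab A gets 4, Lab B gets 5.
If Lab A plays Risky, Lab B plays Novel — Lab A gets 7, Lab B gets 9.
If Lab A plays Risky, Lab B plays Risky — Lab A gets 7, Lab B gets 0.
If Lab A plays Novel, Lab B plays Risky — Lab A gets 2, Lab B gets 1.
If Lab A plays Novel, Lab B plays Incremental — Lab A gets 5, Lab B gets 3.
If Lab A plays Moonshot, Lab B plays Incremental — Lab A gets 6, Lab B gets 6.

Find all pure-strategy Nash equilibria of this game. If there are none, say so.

(Risky, Novel); (Moonshot, Incremental)

Check each profile: it is a Nash equilibrium iff no player can strictly gain by switching unilaterally.
(Novel, Incremental): Lab A can switch to Moonshot (5 → 6). Not NE.
(Novel, Novel): Lab A can switch to Risky (3 → 7). Not NE.
(Novel, Risky): Lab A can switch to Risky (2 → 7). Not NE.
(Risky, Incremental): Lab A can switch to Novel (2 → 5). Not NE.
(Risky, Novel): Lab A gets 7, best alternative 4; Lab B gets 9, best alternative 8. No profitable deviation — NE.
(Risky, Risky): Lab B can switch to Incremental (0 → 8). Not NE.
(Moonshot, Incremental): Lab A gets 6, best alternative 5; Lab B gets 6, best alternative 5. No profitable deviation — NE.
(Moonshot, Novel): Lab A can switch to Risky (4 → 7). Not NE.
(The remaining 1 profile has a profitable deviation by the same check.)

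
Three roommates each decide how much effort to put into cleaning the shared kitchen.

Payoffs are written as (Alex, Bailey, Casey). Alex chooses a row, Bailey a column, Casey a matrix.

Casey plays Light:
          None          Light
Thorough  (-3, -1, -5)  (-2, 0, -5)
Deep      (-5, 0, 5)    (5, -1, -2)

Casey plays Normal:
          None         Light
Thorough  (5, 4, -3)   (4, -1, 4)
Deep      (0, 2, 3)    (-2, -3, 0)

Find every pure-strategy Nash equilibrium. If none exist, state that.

(Thorough, None, Normal)

Mark each player's best response to every combination of opponents' strategies; a profile where every player is best-responding is a pure Nash equilibrium.
Alex against (None, Light): payoffs -3, -5 → best response Thorough.
Alex against (None, Normal): payoffs 5, 0 → best response Thorough.
Alex against (Light, Light): payoffs -2, 5 → best response Deep.
Alex against (Light, Normal): payoffs 4, -2 → best response Thorough.
Bailey against (Thorough, Light): payoffs -1, 0 → best response Light.
Bailey against (Thorough, Normal): payoffs 4, -1 → best response None.
Bailey against (Deep, Light): payoffs 0, -1 → best response None.
Bailey against (Deep, Normal): payoffs 2, -3 → best response None.
Casey against (Thorough, None): payoffs -5, -3 → best response Normal.
Casey against (Thorough, Light): payoffs -5, 4 → best response Normal.
Casey against (Deep, None): payoffs 5, 3 → best response Light.
Casey against (Deep, Light): payoffs -2, 0 → best response Normal.
Mutual best responses: (Thorough, None, Normal).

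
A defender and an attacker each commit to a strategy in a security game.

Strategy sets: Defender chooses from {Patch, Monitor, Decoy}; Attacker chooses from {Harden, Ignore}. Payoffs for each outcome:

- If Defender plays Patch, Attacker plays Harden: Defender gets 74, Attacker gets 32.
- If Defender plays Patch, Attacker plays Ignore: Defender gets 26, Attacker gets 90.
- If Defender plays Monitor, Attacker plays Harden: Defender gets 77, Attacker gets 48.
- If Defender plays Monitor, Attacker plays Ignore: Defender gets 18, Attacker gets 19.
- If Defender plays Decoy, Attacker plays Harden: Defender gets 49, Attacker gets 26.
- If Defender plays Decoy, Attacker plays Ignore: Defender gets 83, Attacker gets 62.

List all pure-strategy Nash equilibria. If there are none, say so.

Defender against Harden: payoffs 74, 77, 49 → best response Monitor.
Defender against Ignore: payoffs 26, 18, 83 → best response Decoy.
Attacker against Patch: payoffs 32, 90 → best response Ignore.
Attacker against Monitor: payoffs 48, 19 → best response Harden.
Attacker against Decoy: payoffs 26, 62 → best response Ignore.
Mutual best responses: (Monitor, Harden); (Decoy, Ignore).

The pure Nash equilibria are (Monitor, Harden) and (Decoy, Ignore).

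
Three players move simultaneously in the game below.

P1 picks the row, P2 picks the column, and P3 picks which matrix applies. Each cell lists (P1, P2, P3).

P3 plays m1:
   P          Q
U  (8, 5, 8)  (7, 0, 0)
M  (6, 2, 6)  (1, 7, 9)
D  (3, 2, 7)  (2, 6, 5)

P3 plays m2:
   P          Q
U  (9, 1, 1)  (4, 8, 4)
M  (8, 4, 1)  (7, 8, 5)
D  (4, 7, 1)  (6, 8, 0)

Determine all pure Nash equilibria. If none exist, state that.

The unique pure-strategy Nash equilibrium is (U, P, m1).

Check each profile: it is a Nash equilibrium iff no player can strictly gain by switching unilaterally.
(U, P, m1): P1 gets 8, best alternative 6; P2 gets 5, best alternative 0; P3 gets 8, best alternative 1. No profitable deviation — NE.
(U, P, m2): P2 can switch to Q (1 → 8). Not NE.
(U, Q, m1): P2 can switch to P (0 → 5). Not NE.
(U, Q, m2): P1 can switch to M (4 → 7). Not NE.
(M, P, m1): P1 can switch to U (6 → 8). Not NE.
(M, P, m2): P1 can switch to U (8 → 9). Not NE.
(M, Q, m1): P1 can switch to U (1 → 7). Not NE.
(M, Q, m2): P3 can switch to m1 (5 → 9). Not NE.
(D, P, m1): P1 can switch to U (3 → 8). Not NE.
(D, P, m2): P1 can switch to U (4 → 9). Not NE.
(D, Q, m1): P1 can switch to U (2 → 7). Not NE.
(D, Q, m2): P1 can switch to M (6 → 7). Not NE.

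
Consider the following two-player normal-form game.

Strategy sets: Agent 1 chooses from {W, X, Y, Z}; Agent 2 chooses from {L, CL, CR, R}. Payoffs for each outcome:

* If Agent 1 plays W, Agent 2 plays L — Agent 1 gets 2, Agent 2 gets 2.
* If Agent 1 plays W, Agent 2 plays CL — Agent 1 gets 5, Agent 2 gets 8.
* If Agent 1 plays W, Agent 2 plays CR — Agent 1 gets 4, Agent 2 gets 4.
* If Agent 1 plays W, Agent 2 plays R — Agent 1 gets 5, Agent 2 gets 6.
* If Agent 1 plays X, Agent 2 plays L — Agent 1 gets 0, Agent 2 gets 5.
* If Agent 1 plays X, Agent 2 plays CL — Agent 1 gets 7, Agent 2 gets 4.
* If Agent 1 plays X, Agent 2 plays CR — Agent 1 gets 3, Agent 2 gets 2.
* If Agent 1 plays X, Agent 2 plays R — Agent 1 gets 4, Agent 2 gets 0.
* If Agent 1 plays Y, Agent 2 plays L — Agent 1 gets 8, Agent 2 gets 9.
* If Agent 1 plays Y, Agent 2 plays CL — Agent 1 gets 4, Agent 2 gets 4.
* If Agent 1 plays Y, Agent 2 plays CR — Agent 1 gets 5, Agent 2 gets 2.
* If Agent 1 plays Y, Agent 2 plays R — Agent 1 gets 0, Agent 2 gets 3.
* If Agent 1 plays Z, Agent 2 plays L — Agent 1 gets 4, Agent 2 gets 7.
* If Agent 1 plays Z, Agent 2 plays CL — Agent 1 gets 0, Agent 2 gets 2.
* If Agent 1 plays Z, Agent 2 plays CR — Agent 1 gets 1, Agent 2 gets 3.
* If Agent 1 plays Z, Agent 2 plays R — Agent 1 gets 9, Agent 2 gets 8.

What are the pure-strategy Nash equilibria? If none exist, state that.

(W, L): Agent 1 can switch to Y (2 → 8). Not NE.
(W, CL): Agent 1 can switch to X (5 → 7). Not NE.
(W, CR): Agent 1 can switch to Y (4 → 5). Not NE.
(W, R): Agent 1 can switch to Z (5 → 9). Not NE.
(X, L): Agent 1 can switch to W (0 → 2). Not NE.
(X, CL): Agent 2 can switch to L (4 → 5). Not NE.
(X, CR): Agent 1 can switch to W (3 → 4). Not NE.
(X, R): Agent 1 can switch to W (4 → 5). Not NE.
(Y, L): Agent 1 gets 8, best alternative 4; Agent 2 gets 9, best alternative 4. No profitable deviation — NE.
(Y, CL): Agent 1 can switch to W (4 → 5). Not NE.
(Y, CR): Agent 2 can switch to L (2 → 9). Not NE.
(Y, R): Agent 1 can switch to W (0 → 5). Not NE.
(Z, L): Agent 1 can switch to Y (4 → 8). Not NE.
(Z, R): Agent 1 gets 9, best alternative 5; Agent 2 gets 8, best alternative 7. No profitable deviation — NE.
(The remaining 2 profiles each have a profitable deviation by the same check.)

(Y, L); (Z, R)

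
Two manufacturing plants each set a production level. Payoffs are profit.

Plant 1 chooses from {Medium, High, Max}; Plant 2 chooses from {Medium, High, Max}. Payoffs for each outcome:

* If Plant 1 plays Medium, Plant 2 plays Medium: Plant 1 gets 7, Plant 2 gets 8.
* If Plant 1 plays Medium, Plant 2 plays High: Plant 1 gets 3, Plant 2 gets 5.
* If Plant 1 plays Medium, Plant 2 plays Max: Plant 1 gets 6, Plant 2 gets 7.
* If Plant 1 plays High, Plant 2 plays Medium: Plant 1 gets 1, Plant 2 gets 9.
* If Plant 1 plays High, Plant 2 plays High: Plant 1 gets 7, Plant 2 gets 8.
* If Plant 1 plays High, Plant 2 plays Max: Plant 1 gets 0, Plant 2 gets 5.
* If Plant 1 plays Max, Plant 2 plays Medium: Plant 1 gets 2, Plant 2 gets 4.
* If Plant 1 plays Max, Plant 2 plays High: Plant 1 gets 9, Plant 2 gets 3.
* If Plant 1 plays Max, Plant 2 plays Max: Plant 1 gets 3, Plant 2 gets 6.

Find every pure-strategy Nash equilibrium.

Pure NE: (Medium, Medium)

(Medium, Medium): Plant 1 gets 7, best alternative 2; Plant 2 gets 8, best alternative 7. No profitable deviation — NE.
(Medium, High): Plant 1 can switch to High (3 → 7). Not NE.
(Medium, Max): Plant 2 can switch to Medium (7 → 8). Not NE.
(High, Medium): Plant 1 can switch to Medium (1 → 7). Not NE.
(High, High): Plant 1 can switch to Max (7 → 9). Not NE.
(High, Max): Plant 1 can switch to Medium (0 → 6). Not NE.
(Max, Medium): Plant 1 can switch to Medium (2 → 7). Not NE.
(Max, High): Plant 2 can switch to Medium (3 → 4). Not NE.
(Max, Max): Plant 1 can switch to Medium (3 → 6). Not NE.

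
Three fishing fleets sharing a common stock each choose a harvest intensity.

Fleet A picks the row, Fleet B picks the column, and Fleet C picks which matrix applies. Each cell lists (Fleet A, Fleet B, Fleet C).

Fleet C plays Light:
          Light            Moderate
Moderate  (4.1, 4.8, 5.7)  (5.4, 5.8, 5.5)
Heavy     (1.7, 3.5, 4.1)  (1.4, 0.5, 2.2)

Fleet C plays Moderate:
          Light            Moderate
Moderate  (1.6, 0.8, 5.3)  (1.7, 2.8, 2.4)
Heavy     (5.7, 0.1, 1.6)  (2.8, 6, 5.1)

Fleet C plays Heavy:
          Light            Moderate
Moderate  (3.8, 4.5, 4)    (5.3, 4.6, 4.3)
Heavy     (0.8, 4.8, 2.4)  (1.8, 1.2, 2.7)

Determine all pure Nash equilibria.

Fleet A against (Light, Light): payoffs 4.1, 1.7 → best response Moderate.
Fleet A against (Light, Moderate): payoffs 1.6, 5.7 → best response Heavy.
Fleet A against (Light, Heavy): payoffs 3.8, 0.8 → best response Moderate.
Fleet A against (Moderate, Light): payoffs 5.4, 1.4 → best response Moderate.
Fleet A against (Moderate, Moderate): payoffs 1.7, 2.8 → best response Heavy.
Fleet A against (Moderate, Heavy): payoffs 5.3, 1.8 → best response Moderate.
Fleet B against (Moderate, Light): payoffs 4.8, 5.8 → best response Moderate.
Fleet B against (Moderate, Moderate): payoffs 0.8, 2.8 → best response Moderate.
Fleet B against (Moderate, Heavy): payoffs 4.5, 4.6 → best response Moderate.
Fleet B against (Heavy, Light): payoffs 3.5, 0.5 → best response Light.
Fleet B against (Heavy, Moderate): payoffs 0.1, 6 → best response Moderate.
Fleet B against (Heavy, Heavy): payoffs 4.8, 1.2 → best response Light.
Fleet C against (Moderate, Light): payoffs 5.7, 5.3, 4 → best response Light.
Fleet C against (Moderate, Moderate): payoffs 5.5, 2.4, 4.3 → best response Light.
Fleet C against (Heavy, Light): payoffs 4.1, 1.6, 2.4 → best response Light.
Fleet C against (Heavy, Moderate): payoffs 2.2, 5.1, 2.7 → best response Moderate.
Mutual best responses: (Moderate, Moderate, Light); (Heavy, Moderate, Moderate).

The pure Nash equilibria are (Moderate, Moderate, Light) and (Heavy, Moderate, Moderate).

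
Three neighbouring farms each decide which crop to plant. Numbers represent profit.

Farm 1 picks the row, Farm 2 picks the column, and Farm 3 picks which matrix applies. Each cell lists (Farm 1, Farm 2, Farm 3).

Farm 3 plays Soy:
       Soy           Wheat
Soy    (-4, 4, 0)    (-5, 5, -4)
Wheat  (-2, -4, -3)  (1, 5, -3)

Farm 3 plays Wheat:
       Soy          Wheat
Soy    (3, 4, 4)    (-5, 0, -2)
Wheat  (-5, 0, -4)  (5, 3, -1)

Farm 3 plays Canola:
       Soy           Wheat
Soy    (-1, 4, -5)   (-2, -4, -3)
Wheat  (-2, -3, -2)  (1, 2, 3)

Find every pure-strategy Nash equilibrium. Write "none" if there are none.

Farm 1 against (Soy, Soy): payoffs -4, -2 → best response Wheat.
Farm 1 against (Soy, Wheat): payoffs 3, -5 → best response Soy.
Farm 1 against (Soy, Canola): payoffs -1, -2 → best response Soy.
Farm 1 against (Wheat, Soy): payoffs -5, 1 → best response Wheat.
Farm 1 against (Wheat, Wheat): payoffs -5, 5 → best response Wheat.
Farm 1 against (Wheat, Canola): payoffs -2, 1 → best response Wheat.
Farm 2 against (Soy, Soy): payoffs 4, 5 → best response Wheat.
Farm 2 against (Soy, Wheat): payoffs 4, 0 → best response Soy.
Farm 2 against (Soy, Canola): payoffs 4, -4 → best response Soy.
Farm 2 against (Wheat, Soy): payoffs -4, 5 → best response Wheat.
Farm 2 against (Wheat, Wheat): payoffs 0, 3 → best response Wheat.
Farm 2 against (Wheat, Canola): payoffs -3, 2 → best response Wheat.
Farm 3 against (Soy, Soy): payoffs 0, 4, -5 → best response Wheat.
Farm 3 against (Soy, Wheat): payoffs -4, -2, -3 → best response Wheat.
Farm 3 against (Wheat, Soy): payoffs -3, -4, -2 → best response Canola.
Farm 3 against (Wheat, Wheat): payoffs -3, -1, 3 → best response Canola.
Mutual best responses: (Soy, Soy, Wheat); (Wheat, Wheat, Canola).

(Soy, Soy, Wheat); (Wheat, Wheat, Canola)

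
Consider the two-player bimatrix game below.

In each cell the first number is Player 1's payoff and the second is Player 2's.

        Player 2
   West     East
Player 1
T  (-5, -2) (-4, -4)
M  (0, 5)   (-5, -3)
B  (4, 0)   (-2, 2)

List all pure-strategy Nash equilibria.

Player 1 against West: payoffs -5, 0, 4 → best response B.
Player 1 against East: payoffs -4, -5, -2 → best response B.
Player 2 against T: payoffs -2, -4 → best response West.
Player 2 against M: payoffs 5, -3 → best response West.
Player 2 against B: payoffs 0, 2 → best response East.
Mutual best responses: (B, East).

The unique pure-strategy Nash equilibrium is (B, East).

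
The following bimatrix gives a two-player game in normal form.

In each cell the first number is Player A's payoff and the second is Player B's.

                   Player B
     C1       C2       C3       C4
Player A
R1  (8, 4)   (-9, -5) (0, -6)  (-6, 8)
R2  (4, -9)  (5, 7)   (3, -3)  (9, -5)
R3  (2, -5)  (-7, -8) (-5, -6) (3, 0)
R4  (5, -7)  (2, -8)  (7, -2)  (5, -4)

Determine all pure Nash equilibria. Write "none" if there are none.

Player A against C1: payoffs 8, 4, 2, 5 → best response R1.
Player A against C2: payoffs -9, 5, -7, 2 → best response R2.
Player A against C3: payoffs 0, 3, -5, 7 → best response R4.
Player A against C4: payoffs -6, 9, 3, 5 → best response R2.
Player B against R1: payoffs 4, -5, -6, 8 → best response C4.
Player B against R2: payoffs -9, 7, -3, -5 → best response C2.
Player B against R3: payoffs -5, -8, -6, 0 → best response C4.
Player B against R4: payoffs -7, -8, -2, -4 → best response C3.
Mutual best responses: (R2, C2); (R4, C3).

(R2, C2) and (R4, C3)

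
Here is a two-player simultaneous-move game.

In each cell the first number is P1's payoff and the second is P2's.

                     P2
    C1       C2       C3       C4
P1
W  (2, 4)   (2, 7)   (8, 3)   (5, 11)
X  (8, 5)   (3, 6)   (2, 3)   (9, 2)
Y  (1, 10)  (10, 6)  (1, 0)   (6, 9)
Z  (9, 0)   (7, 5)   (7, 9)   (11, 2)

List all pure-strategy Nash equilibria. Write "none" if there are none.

P1 against C1: payoffs 2, 8, 1, 9 → best response Z.
P1 against C2: payoffs 2, 3, 10, 7 → best response Y.
P1 against C3: payoffs 8, 2, 1, 7 → best response W.
P1 against C4: payoffs 5, 9, 6, 11 → best response Z.
P2 against W: payoffs 4, 7, 3, 11 → best response C4.
P2 against X: payoffs 5, 6, 3, 2 → best response C2.
P2 against Y: payoffs 10, 6, 0, 9 → best response C1.
P2 against Z: payoffs 0, 5, 9, 2 → best response C3.
No profile is a mutual best response for all players.

There is no pure-strategy Nash equilibrium.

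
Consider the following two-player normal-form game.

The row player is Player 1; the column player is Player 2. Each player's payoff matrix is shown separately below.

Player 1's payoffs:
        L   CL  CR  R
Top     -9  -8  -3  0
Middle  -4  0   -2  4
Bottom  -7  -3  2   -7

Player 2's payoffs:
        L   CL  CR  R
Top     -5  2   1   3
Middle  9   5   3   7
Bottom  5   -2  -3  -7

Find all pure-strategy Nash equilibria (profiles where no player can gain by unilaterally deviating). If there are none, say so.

Pure NE: (Middle, L)

For each strategy profile, look for a profitable unilateral deviation.
(Top, L): Player 1 can switch to Middle (-9 → -4). Not NE.
(Top, CL): Player 1 can switch to Middle (-8 → 0). Not NE.
(Top, CR): Player 1 can switch to Middle (-3 → -2). Not NE.
(Top, R): Player 1 can switch to Middle (0 → 4). Not NE.
(Middle, L): Player 1 gets -4, best alternative -7; Player 2 gets 9, best alternative 7. No profitable deviation — NE.
(Middle, CL): Player 2 can switch to L (5 → 9). Not NE.
(Middle, CR): Player 1 can switch to Bottom (-2 → 2). Not NE.
(Middle, R): Player 2 can switch to L (7 → 9). Not NE.
(Bottom, L): Player 1 can switch to Middle (-7 → -4). Not NE.
(The remaining 3 profiles each have a profitable deviation by the same check.)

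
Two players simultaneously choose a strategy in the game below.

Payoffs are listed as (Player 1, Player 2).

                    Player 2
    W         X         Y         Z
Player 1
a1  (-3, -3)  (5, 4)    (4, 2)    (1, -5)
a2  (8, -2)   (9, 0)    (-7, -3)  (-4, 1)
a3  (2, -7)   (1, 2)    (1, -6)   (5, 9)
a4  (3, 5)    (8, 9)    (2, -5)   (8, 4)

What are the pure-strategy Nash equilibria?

Player 1 against W: payoffs -3, 8, 2, 3 → best response a2.
Player 1 against X: payoffs 5, 9, 1, 8 → best response a2.
Player 1 against Y: payoffs 4, -7, 1, 2 → best response a1.
Player 1 against Z: payoffs 1, -4, 5, 8 → best response a4.
Player 2 against a1: payoffs -3, 4, 2, -5 → best response X.
Player 2 against a2: payoffs -2, 0, -3, 1 → best response Z.
Player 2 against a3: payoffs -7, 2, -6, 9 → best response Z.
Player 2 against a4: payoffs 5, 9, -5, 4 → best response X.
No profile is a mutual best response for all players.

none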